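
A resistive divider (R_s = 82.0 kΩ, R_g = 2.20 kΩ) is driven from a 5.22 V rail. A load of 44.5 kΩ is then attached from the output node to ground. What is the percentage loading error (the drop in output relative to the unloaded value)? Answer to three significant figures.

4.59 %

The divider's output (Thévenin) resistance is R_s‖R_g = 2.143 kΩ.
Fractional drop under load = R_th/(R_th + R_L) = 2.143 / (2.143 + 44.5) = 0.04593.
So the output falls by 4.59 %.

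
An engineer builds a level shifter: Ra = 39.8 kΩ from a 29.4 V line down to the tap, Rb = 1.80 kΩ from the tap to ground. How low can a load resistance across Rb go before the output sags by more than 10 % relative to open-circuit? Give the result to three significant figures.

Output resistance R_th = Ra‖Rb = (39.8 × 1.80)/41.60 = 1.722 kΩ.
The fractional drop is R_th/(R_th + R_L); requiring this ≤ 0.100 gives R_L ≥ R_th(1/0.100 − 1) = 1.722 × 9.000 = 15.5 kΩ.

R_L(min) ≈ 15.5 kΩ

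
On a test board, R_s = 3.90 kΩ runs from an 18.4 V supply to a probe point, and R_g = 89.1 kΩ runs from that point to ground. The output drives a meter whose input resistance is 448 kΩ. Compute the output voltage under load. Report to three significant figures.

V_out ≈ 17.5 V

The load sits in parallel with R_g: R_g‖R_L = (89.1 × 448) / (89.1 + 448) = 74.32 kΩ.
V_out = 18.4 × 74.32 / (3.90 + 74.32) = 18.4 × 74.32/78.22 = 17.5 V.
(Unloaded it would have been 17.6 V.)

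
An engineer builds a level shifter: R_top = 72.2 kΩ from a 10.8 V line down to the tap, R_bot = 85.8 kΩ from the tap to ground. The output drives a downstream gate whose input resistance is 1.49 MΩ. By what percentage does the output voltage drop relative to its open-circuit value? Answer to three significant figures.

The divider's output (Thévenin) resistance is R_top‖R_bot = 39.21 kΩ.
Fractional drop under load = R_th/(R_th + R_L) = 39.21 / (39.21 + 1490) = 0.02564.
So the output falls by 2.56 %.

2.56 %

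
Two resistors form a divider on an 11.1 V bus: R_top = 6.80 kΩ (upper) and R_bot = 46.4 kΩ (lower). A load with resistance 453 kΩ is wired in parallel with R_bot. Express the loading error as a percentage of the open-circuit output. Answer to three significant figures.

1.29 %

The divider's output (Thévenin) resistance is R_top‖R_bot = 5.931 kΩ.
Fractional drop under load = R_th/(R_th + R_L) = 5.931 / (5.931 + 453) = 0.01292.
So the output falls by 1.29 %.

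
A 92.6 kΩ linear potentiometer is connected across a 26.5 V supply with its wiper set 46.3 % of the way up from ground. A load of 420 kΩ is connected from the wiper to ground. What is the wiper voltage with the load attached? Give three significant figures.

V ≈ 11.6 V

The wiper splits the pot into (1−α)R = 49.73 kΩ above and αR = 42.87 kΩ below.
Lower section ‖ load = 38.90 kΩ.
V_wiper = 26.5 × 38.90/(49.73 + 38.90) = 11.6 V.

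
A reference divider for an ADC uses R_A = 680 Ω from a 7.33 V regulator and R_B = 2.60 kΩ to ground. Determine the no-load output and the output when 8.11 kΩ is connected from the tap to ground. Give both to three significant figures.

Unloaded: 5.81 V; loaded: 5.45 V

Open-circuit: V = 7.33 × 2600/(680 + 2600) = 5.81 V.
With the load, R_B becomes R_B‖R_L = 1969 Ω, so V = 7.33 × 1969/2649 = 5.45 V.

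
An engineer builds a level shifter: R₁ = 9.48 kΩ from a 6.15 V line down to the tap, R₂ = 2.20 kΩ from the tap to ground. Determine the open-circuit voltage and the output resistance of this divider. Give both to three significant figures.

V_th is the open-circuit tap voltage: 6.15 × 2.20/(9.48 + 2.20) = 1.16 V.
With the supply zeroed, R₁ and R₂ appear in parallel from the tap: R_th = R₁‖R₂ = (9.48 × 2.20)/11.68 = 1.79 kΩ.

V_th = 1.16 V, R_th = 1.79 kΩ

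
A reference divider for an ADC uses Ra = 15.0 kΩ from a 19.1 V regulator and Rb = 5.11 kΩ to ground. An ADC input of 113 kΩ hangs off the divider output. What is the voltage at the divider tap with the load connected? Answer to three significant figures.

The load sits in parallel with Rb: Rb‖R_L = (5.11 × 113) / (5.11 + 113) = 4.889 kΩ.
V_out = 19.1 × 4.889 / (15.0 + 4.889) = 19.1 × 4.889/19.89 = 4.69 V.

V_out ≈ 4.69 V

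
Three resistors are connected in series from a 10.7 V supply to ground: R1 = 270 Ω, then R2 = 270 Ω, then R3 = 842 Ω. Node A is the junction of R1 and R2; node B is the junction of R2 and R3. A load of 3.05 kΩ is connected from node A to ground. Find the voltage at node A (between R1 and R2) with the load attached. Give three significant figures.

Below node A the series string R2+R3 = 1112 Ω sits in parallel with the 3050 Ω load: 814.9 Ω.
V_A = 10.7 × 814.9/(270 + 814.9) = 8.04 V.

V ≈ 8.04 V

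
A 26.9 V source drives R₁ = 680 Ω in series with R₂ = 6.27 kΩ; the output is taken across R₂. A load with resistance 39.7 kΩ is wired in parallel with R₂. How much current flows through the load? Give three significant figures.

R₂‖R_L = 5415 Ω; V_out = 26.9 × 5415/6095 = 23.90 V.
I_L = V_out / R_L = 23.90 / 39.7 kΩ = 0.602 mA.

I_L ≈ 0.602 mA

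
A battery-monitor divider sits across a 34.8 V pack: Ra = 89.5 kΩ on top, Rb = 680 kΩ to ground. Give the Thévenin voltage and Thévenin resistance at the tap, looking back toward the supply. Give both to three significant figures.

V_th = 30.8 V, R_th = 79.1 kΩ

V_th is the open-circuit tap voltage: 34.8 × 680/(89.5 + 680) = 30.8 V.
With the supply zeroed, Ra and Rb appear in parallel from the tap: R_th = Ra‖Rb = (89.5 × 680)/769.5 = 79.1 kΩ.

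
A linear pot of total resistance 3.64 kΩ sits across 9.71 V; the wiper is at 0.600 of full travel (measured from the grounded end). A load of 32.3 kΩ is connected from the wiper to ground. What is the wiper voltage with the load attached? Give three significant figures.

The wiper splits the pot into (1−α)R = 1.456 kΩ above and αR = 2.184 kΩ below.
Lower section ‖ load = 2.046 kΩ.
V_wiper = 9.71 × 2.046/(1.456 + 2.046) = 5.67 V.

V ≈ 5.67 V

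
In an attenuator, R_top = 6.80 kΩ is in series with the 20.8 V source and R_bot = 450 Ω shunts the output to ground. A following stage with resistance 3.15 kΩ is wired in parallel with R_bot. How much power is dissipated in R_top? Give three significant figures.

P ≈ 56.8 mW

Total resistance from the source is R_top + (R_bot‖R_L) = 7194 Ω, so I = 20.8/7194 Ω = 2.891 mA.
P = I²·R_top = (2.891 mA)² × 6.80 kΩ = 56.8 mW.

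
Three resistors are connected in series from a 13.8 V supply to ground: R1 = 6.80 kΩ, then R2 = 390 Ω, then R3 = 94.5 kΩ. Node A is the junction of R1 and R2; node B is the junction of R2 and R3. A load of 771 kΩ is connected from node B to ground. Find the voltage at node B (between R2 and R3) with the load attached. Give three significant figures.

At node B, R3 is in parallel with the load: R3‖R_L = 84180 Ω.
Below node A the resistance is R2 + (R3‖R_L) = 84570 Ω, so V_A = 13.8 × 84570/91370 = 12.77 V.
Then V_B = V_A × (R3‖R_L)/(R2 + R3‖R_L) = 12.77 × 84180/84570 = 12.7 V.

V ≈ 12.7 V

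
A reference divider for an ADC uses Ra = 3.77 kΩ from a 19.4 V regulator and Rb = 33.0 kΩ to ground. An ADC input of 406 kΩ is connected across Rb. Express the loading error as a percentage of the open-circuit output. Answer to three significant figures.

The divider's output (Thévenin) resistance is Ra‖Rb = 3.383 kΩ.
Fractional drop under load = R_th/(R_th + R_L) = 3.383 / (3.383 + 406) = 0.008265.
So the output falls by 0.826 %.

0.826 %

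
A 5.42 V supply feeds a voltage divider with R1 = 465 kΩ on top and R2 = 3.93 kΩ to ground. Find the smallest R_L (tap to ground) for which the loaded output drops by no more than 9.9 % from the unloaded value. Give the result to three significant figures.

Output resistance R_th = R1‖R2 = (465 × 3.93)/468.9 = 3.897 kΩ.
The fractional drop is R_th/(R_th + R_L); requiring this ≤ 0.0990 gives R_L ≥ R_th(1/0.0990 − 1) = 3.897 × 9.101 = 35.5 kΩ.

R_L(min) ≈ 35.5 kΩ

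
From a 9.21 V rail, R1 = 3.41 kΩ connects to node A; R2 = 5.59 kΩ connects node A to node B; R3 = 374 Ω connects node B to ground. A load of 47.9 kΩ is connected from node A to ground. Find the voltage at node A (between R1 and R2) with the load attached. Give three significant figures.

V ≈ 5.61 V

Below node A the series string R2+R3 = 5964 Ω sits in parallel with the 47900 Ω load: 5304 Ω.
V_A = 9.21 × 5304/(3410 + 5304) = 5.61 V.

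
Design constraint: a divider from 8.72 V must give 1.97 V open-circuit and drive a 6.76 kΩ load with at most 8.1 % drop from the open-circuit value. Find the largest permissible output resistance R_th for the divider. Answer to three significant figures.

R_th ≤ 596 Ω

Loading drop = R_th/(R_th + R_L) ≤ 0.0810, so R_th ≤ R_L · ε/(1−ε) = 6.76 kΩ × 0.0810/0.9190 = 596 Ω.
(Any R1, R2 with R2/(R1+R2) = 0.226 and R1‖R2 ≤ 596 Ω will meet the spec.)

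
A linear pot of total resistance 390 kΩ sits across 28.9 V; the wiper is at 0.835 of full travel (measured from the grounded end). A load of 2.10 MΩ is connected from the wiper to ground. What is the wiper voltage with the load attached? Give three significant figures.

The wiper splits the pot into (1−α)R = 64.35 kΩ above and αR = 325.6 kΩ below.
Lower section ‖ load = 281.9 kΩ.
V_wiper = 28.9 × 281.9/(64.35 + 281.9) = 23.5 V.

V ≈ 23.5 V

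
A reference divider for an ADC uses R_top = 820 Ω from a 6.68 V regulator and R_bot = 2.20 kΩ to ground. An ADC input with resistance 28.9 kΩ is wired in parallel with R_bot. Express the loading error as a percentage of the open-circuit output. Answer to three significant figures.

2.03 %

The divider's output (Thévenin) resistance is R_top‖R_bot = 597.4 Ω.
Fractional drop under load = R_th/(R_th + R_L) = 597.4 / (597.4 + 28900) = 0.02025.
So the output falls by 2.03 %.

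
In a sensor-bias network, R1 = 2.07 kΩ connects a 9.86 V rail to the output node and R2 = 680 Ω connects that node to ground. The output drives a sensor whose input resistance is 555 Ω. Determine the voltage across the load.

V_out ≈ 1.27 V

The load sits in parallel with R2: R2‖R_L = (680 × 555) / (680 + 555) = 305.6 Ω.
V_out = 9.86 × 305.6 / (2070 + 305.6) = 9.86 × 305.6/2376 = 1.27 V.
(Unloaded it would have been 2.44 V.)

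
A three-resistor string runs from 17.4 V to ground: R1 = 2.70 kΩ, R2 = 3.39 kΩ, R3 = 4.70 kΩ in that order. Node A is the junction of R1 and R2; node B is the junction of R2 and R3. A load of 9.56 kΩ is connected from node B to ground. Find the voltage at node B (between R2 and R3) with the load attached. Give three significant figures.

V ≈ 5.93 V

At node B, R3 is in parallel with the load: R3‖R_L = 3.151 kΩ.
Below node A the resistance is R2 + (R3‖R_L) = 6.541 kΩ, so V_A = 17.4 × 6.541/9.241 = 12.32 V.
Then V_B = V_A × (R3‖R_L)/(R2 + R3‖R_L) = 12.32 × 3.151/6.541 = 5.93 V.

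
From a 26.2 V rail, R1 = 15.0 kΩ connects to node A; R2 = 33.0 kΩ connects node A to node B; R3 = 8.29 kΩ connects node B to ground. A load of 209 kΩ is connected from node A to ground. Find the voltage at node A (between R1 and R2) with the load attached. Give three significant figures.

V ≈ 18.3 V

Below node A the series string R2+R3 = 41.29 kΩ sits in parallel with the 209 kΩ load: 34.48 kΩ.
V_A = 26.2 × 34.48/(15.0 + 34.48) = 18.3 V.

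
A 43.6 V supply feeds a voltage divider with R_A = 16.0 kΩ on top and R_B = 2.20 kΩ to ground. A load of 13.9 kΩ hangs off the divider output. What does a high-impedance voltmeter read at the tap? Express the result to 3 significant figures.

The load sits in parallel with R_B: R_B‖R_L = (2.20 × 13.9) / (2.20 + 13.9) = 1.899 kΩ.
V_out = 43.6 × 1.899 / (16.0 + 1.899) = 43.6 × 1.899/17.90 = 4.63 V.

V_out ≈ 4.63 V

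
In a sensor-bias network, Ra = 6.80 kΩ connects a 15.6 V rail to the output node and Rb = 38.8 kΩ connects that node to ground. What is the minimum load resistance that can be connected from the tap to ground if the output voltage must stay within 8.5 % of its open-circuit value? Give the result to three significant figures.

Output resistance R_th = Ra‖Rb = (6.80 × 38.8)/45.60 = 5.786 kΩ.
The fractional drop is R_th/(R_th + R_L); requiring this ≤ 0.0850 gives R_L ≥ R_th(1/0.0850 − 1) = 5.786 × 10.76 = 62.3 kΩ.

R_L(min) ≈ 62.3 kΩ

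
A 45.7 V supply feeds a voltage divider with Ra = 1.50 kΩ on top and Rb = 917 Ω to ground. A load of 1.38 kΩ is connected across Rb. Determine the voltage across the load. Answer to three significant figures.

V_out ≈ 12.3 V

The load sits in parallel with Rb: Rb‖R_L = (917 × 1380) / (917 + 1380) = 550.9 Ω.
V_out = 45.7 × 550.9 / (1500 + 550.9) = 45.7 × 550.9/2051 = 12.3 V.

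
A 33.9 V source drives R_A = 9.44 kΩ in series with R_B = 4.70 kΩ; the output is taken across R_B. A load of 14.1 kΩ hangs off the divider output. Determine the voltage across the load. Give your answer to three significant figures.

The load sits in parallel with R_B: R_B‖R_L = (4.70 × 14.1) / (4.70 + 14.1) = 3.525 kΩ.
V_out = 33.9 × 3.525 / (9.44 + 3.525) = 33.9 × 3.525/12.96 = 9.22 V.

V_out ≈ 9.22 V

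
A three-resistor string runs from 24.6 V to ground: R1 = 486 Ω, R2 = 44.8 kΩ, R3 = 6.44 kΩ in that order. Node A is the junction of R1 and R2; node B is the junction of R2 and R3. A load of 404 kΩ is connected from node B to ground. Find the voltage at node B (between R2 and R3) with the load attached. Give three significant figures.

At node B, R3 is in parallel with the load: R3‖R_L = 6339 Ω.
Below node A the resistance is R2 + (R3‖R_L) = 51140 Ω, so V_A = 24.6 × 51140/51620 = 24.37 V.
Then V_B = V_A × (R3‖R_L)/(R2 + R3‖R_L) = 24.37 × 6339/51140 = 3.02 V.

V ≈ 3.02 V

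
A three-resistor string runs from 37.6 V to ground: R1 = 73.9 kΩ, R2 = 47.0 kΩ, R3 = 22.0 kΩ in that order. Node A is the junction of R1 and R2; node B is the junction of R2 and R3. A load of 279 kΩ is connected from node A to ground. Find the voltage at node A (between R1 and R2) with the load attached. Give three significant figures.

V ≈ 16.1 V

Below node A the series string R2+R3 = 69.00 kΩ sits in parallel with the 279 kΩ load: 55.32 kΩ.
V_A = 37.6 × 55.32/(73.9 + 55.32) = 16.1 V.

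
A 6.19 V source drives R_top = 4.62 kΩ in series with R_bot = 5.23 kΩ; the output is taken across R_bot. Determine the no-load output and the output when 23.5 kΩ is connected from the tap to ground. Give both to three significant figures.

Open-circuit: V = 6.19 × 5.23/(4.62 + 5.23) = 3.29 V.
With the load, R_bot becomes R_bot‖R_L = 4.278 kΩ, so V = 6.19 × 4.278/8.898 = 2.98 V.

Unloaded: 3.29 V; loaded: 2.98 V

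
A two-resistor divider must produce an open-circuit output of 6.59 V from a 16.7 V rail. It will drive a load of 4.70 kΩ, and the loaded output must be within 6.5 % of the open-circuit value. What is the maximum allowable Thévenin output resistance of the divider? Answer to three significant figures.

R_th ≤ 327 Ω

Loading drop = R_th/(R_th + R_L) ≤ 0.0650, so R_th ≤ R_L · ε/(1−ε) = 4.70 kΩ × 0.0650/0.9350 = 327 Ω.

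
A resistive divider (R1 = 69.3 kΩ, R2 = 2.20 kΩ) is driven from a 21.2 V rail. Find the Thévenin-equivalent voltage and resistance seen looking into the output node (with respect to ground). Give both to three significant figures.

V_th = 0.652 V, R_th = 2.13 kΩ

V_th is the open-circuit tap voltage: 21.2 × 2.20/(69.3 + 2.20) = 0.652 V.
With the supply zeroed, R1 and R2 appear in parallel from the tap: R_th = R1‖R2 = (69.3 × 2.20)/71.50 = 2.13 kΩ.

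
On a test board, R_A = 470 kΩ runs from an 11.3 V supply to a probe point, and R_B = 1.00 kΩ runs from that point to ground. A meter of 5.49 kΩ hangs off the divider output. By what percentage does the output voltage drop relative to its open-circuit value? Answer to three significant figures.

Unloaded V = 11.3 × 1.00/471.0 = 0.02399 V.
Loaded: R_B‖R_L = 0.8459 kΩ, giving V = 11.3 × 0.8459/470.8 = 0.02030 V.
Drop = (0.02399 − 0.02030) / 0.02399 = 15.4 %.

15.4 %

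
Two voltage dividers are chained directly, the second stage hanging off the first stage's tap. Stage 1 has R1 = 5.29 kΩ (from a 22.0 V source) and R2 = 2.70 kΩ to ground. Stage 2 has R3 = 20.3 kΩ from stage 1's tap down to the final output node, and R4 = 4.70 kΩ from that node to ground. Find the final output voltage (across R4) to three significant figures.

Stage 2 presents R3+R4 = 25.00 kΩ as a load on stage 1's tap.
Stage 1's lower leg becomes R2‖(R3+R4) = 2.437 kΩ, so V_mid = 22.0 × 2.437/7.727 = 6.938 V.
Stage 2 is itself unloaded: V_out = V_mid × R4/(R3+R4) = 6.938 × 4.70/25.00 = 1.30 V.

V_out ≈ 1.30 V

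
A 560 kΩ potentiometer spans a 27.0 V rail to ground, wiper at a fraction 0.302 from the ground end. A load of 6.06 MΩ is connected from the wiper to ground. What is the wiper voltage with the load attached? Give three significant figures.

V ≈ 8.00 V

The wiper splits the pot into (1−α)R = 390.9 kΩ above and αR = 169.1 kΩ below.
Lower section ‖ load = 164.5 kΩ.
V_wiper = 27.0 × 164.5/(390.9 + 164.5) = 8.00 V.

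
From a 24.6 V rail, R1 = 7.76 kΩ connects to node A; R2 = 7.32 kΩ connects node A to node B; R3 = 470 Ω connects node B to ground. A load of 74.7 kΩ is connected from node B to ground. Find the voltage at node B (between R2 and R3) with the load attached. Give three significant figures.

V ≈ 0.739 V

At node B, R3 is in parallel with the load: R3‖R_L = 467.1 Ω.
Below node A the resistance is R2 + (R3‖R_L) = 7787 Ω, so V_A = 24.6 × 7787/15550 = 12.32 V.
Then V_B = V_A × (R3‖R_L)/(R2 + R3‖R_L) = 12.32 × 467.1/7787 = 0.739 V.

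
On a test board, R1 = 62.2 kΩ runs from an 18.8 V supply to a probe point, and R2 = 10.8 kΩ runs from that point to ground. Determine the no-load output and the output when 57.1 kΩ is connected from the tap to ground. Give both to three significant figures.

Open-circuit: V = 18.8 × 10.8/(62.2 + 10.8) = 2.78 V.
With the load, R2 becomes R2‖R_L = 9.082 kΩ, so V = 18.8 × 9.082/71.28 = 2.40 V.

Unloaded: 2.78 V; loaded: 2.40 V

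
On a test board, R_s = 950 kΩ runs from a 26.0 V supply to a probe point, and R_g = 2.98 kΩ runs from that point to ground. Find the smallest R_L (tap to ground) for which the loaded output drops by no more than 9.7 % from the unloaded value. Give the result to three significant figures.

R_L(min) ≈ 27.7 kΩ

Output resistance R_th = R_s‖R_g = (950 × 2.98)/953.0 = 2.971 kΩ.
The fractional drop is R_th/(R_th + R_L); requiring this ≤ 0.0970 gives R_L ≥ R_th(1/0.0970 − 1) = 2.971 × 9.309 = 27.7 kΩ.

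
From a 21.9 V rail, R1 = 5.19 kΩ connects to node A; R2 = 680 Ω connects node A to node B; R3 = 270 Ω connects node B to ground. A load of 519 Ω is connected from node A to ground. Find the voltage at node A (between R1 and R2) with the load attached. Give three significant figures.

Below node A the series string R2+R3 = 950.0 Ω sits in parallel with the 519 Ω load: 335.6 Ω.
V_A = 21.9 × 335.6/(5190 + 335.6) = 1.33 V.

V ≈ 1.33 V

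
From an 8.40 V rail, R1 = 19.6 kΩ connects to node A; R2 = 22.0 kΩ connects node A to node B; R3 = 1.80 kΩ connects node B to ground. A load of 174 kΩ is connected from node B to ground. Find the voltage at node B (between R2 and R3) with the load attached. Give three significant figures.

V ≈ 0.345 V

At node B, R3 is in parallel with the load: R3‖R_L = 1.782 kΩ.
Below node A the resistance is R2 + (R3‖R_L) = 23.78 kΩ, so V_A = 8.40 × 23.78/43.38 = 4.605 V.
Then V_B = V_A × (R3‖R_L)/(R2 + R3‖R_L) = 4.605 × 1.782/23.78 = 0.345 V.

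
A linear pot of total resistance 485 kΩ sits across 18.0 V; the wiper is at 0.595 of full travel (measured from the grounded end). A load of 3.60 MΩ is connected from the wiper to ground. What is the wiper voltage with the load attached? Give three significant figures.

The wiper splits the pot into (1−α)R = 196.4 kΩ above and αR = 288.6 kΩ below.
Lower section ‖ load = 267.2 kΩ.
V_wiper = 18.0 × 267.2/(196.4 + 267.2) = 10.4 V.

V ≈ 10.4 V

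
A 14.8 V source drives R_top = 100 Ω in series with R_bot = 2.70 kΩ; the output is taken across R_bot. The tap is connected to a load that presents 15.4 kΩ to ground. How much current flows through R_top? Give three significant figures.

I ≈ 6.17 mA

R_bot‖R_L = 2297 Ω, so the source sees R_top + R_bot‖R_L = 2397 Ω.
I = 14.8 V / 2397 Ω = 6.17 mA.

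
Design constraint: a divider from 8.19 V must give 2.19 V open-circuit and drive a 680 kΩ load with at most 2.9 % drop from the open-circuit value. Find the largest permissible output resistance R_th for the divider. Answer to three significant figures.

R_th ≤ 20.3 kΩ

Loading drop = R_th/(R_th + R_L) ≤ 0.0290, so R_th ≤ R_L · ε/(1−ε) = 680 kΩ × 0.0290/0.9710 = 20.3 kΩ.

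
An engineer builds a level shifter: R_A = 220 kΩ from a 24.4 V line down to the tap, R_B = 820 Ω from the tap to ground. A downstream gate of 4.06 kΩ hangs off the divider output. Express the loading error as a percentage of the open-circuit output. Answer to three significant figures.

Unloaded V = 24.4 × 820/220800 = 0.09061 V.
Loaded: R_B‖R_L = 682.2 Ω, giving V = 24.4 × 682.2/220700 = 0.07543 V.
Drop = (0.09061 − 0.07543) / 0.09061 = 16.8 %.

16.8 %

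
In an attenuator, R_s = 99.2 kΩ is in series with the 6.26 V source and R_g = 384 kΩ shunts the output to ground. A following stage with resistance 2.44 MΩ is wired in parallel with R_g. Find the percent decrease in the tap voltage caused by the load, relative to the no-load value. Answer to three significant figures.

The divider's output (Thévenin) resistance is R_s‖R_g = 78.83 kΩ.
Fractional drop under load = R_th/(R_th + R_L) = 78.83 / (78.83 + 2440) = 0.03130.
So the output falls by 3.13 %.

3.13 %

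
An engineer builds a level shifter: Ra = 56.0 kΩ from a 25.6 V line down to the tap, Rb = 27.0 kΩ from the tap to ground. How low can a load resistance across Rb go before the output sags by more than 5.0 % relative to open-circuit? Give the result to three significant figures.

R_L(min) ≈ 346 kΩ

Output resistance R_th = Ra‖Rb = (56.0 × 27.0)/83.00 = 18.22 kΩ.
The fractional drop is R_th/(R_th + R_L); requiring this ≤ 0.0500 gives R_L ≥ R_th(1/0.0500 − 1) = 18.22 × 19.00 = 346 kΩ.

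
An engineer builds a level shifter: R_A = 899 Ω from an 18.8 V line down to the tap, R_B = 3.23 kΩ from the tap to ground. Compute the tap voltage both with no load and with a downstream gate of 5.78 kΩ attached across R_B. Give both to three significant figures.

Open-circuit: V = 18.8 × 3230/(899 + 3230) = 14.7 V.
With the load, R_B becomes R_B‖R_L = 2072 Ω, so V = 18.8 × 2072/2971 = 13.1 V.

Unloaded: 14.7 V; loaded: 13.1 V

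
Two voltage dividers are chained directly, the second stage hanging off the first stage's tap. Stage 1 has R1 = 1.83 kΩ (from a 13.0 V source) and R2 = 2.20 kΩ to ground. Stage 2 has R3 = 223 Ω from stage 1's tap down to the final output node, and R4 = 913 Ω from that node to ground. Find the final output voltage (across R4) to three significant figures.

Stage 2 presents R3+R4 = 1136 Ω as a load on stage 1's tap.
Stage 1's lower leg becomes R2‖(R3+R4) = 749.2 Ω, so V_mid = 13.0 × 749.2/2579 = 3.776 V.
Stage 2 is itself unloaded: V_out = V_mid × R4/(R3+R4) = 3.776 × 913/1136 = 3.03 V.

V_out ≈ 3.03 V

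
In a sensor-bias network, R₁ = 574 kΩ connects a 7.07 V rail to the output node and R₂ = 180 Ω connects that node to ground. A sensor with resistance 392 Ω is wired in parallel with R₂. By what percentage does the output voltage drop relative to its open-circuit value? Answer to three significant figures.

The divider's output (Thévenin) resistance is R₁‖R₂ = 179.9 Ω.
Fractional drop under load = R_th/(R_th + R_L) = 179.9 / (179.9 + 392) = 0.3146.
So the output falls by 31.5 %.

31.5 %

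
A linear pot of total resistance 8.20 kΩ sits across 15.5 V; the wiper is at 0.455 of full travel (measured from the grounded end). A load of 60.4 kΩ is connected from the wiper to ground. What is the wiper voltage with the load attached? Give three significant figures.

The wiper splits the pot into (1−α)R = 4.469 kΩ above and αR = 3.731 kΩ below.
Lower section ‖ load = 3.514 kΩ.
V_wiper = 15.5 × 3.514/(4.469 + 3.514) = 6.82 V.

V ≈ 6.82 V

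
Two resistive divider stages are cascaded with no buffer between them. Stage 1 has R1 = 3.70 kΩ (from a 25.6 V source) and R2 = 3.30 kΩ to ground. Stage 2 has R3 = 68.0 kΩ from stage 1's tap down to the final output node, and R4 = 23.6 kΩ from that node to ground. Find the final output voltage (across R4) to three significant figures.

Stage 2 presents R3+R4 = 91.60 kΩ as a load on stage 1's tap.
Stage 1's lower leg becomes R2‖(R3+R4) = 3.185 kΩ, so V_mid = 25.6 × 3.185/6.885 = 11.84 V.
Stage 2 is itself unloaded: V_out = V_mid × R4/(R3+R4) = 11.84 × 23.6/91.60 = 3.05 V.

V_out ≈ 3.05 V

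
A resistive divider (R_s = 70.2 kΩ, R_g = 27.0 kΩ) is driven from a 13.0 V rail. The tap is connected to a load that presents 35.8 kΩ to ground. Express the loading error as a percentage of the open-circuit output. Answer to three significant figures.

The divider's output (Thévenin) resistance is R_s‖R_g = 19.50 kΩ.
Fractional drop under load = R_th/(R_th + R_L) = 19.50 / (19.50 + 35.8) = 0.3526.
So the output falls by 35.3 %.

35.3 %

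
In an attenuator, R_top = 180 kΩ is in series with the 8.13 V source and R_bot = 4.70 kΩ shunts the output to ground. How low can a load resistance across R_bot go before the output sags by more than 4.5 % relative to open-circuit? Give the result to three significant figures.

Output resistance R_th = R_top‖R_bot = (180 × 4.70)/184.7 = 4.580 kΩ.
The fractional drop is R_th/(R_th + R_L); requiring this ≤ 0.0450 gives R_L ≥ R_th(1/0.0450 − 1) = 4.580 × 21.22 = 97.2 kΩ.

R_L(min) ≈ 97.2 kΩ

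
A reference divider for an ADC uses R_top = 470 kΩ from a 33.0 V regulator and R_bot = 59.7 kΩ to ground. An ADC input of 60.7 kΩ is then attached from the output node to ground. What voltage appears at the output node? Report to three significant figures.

The load sits in parallel with R_bot: R_bot‖R_L = (59.7 × 60.7) / (59.7 + 60.7) = 30.10 kΩ.
V_out = 33.0 × 30.10 / (470 + 30.10) = 33.0 × 30.10/500.1 = 1.99 V.

V_out ≈ 1.99 V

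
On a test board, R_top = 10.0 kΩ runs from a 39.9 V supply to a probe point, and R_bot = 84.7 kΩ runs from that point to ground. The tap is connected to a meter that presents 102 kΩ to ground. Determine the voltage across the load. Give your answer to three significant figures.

The load sits in parallel with R_bot: R_bot‖R_L = (84.7 × 102) / (84.7 + 102) = 46.27 kΩ.
V_out = 39.9 × 46.27 / (10.0 + 46.27) = 39.9 × 46.27/56.27 = 32.8 V.
(Unloaded it would have been 35.7 V.)

V_out ≈ 32.8 V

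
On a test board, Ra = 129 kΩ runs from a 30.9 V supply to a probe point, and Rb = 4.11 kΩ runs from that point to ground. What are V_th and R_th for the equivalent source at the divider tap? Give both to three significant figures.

V_th is the open-circuit tap voltage: 30.9 × 4.11/(129 + 4.11) = 0.954 V.
With the supply zeroed, Ra and Rb appear in parallel from the tap: R_th = Ra‖Rb = (129 × 4.11)/133.1 = 3.98 kΩ.

V_th = 0.954 V, R_th = 3.98 kΩ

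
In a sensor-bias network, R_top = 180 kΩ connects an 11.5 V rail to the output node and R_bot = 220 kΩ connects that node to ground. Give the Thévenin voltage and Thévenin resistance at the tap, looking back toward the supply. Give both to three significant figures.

V_th = 6.33 V, R_th = 99.0 kΩ

V_th is the open-circuit tap voltage: 11.5 × 220/(180 + 220) = 6.33 V.
With the supply zeroed, R_top and R_bot appear in parallel from the tap: R_th = R_top‖R_bot = (180 × 220)/400.0 = 99.0 kΩ.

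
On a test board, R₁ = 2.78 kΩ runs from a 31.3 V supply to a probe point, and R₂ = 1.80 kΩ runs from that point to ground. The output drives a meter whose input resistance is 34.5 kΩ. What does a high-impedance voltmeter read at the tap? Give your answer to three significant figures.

The load sits in parallel with R₂: R₂‖R_L = (1.80 × 34.5) / (1.80 + 34.5) = 1.711 kΩ.
V_out = 31.3 × 1.711 / (2.78 + 1.711) = 31.3 × 1.711/4.491 = 11.9 V.

V_out ≈ 11.9 V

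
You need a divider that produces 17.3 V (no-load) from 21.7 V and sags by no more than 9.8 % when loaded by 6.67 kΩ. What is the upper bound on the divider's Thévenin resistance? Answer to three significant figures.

Loading drop = R_th/(R_th + R_L) ≤ 0.0980, so R_th ≤ R_L · ε/(1−ε) = 6.67 kΩ × 0.0980/0.9020 = 725 Ω.
(Any R1, R2 with R2/(R1+R2) = 0.797 and R1‖R2 ≤ 725 Ω will meet the spec.)

R_th ≤ 725 Ω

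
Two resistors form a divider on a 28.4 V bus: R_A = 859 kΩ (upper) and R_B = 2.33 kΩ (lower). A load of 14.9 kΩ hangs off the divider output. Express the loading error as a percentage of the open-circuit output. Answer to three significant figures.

Unloaded V = 28.4 × 2.33/861.3 = 0.076825 V.
Loaded: R_B‖R_L = 2.015 kΩ, giving V = 28.4 × 2.015/861.0 = 0.066461 V.
Drop = (0.076825 − 0.066461) / 0.076825 = 13.5 %.

13.5 %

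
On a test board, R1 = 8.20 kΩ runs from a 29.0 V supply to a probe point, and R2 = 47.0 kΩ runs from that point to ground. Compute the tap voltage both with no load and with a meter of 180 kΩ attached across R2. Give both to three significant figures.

Unloaded: 24.7 V; loaded: 23.8 V

Open-circuit: V = 29.0 × 47.0/(8.20 + 47.0) = 24.7 V.
With the load, R2 becomes R2‖R_L = 37.27 kΩ, so V = 29.0 × 37.27/45.47 = 23.8 V.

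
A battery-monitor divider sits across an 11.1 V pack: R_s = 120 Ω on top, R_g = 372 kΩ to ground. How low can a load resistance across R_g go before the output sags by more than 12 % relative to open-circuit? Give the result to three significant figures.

R_L(min) ≈ 880 Ω

Output resistance R_th = R_s‖R_g = (120 × 372000)/372100 = 120.0 Ω.
The fractional drop is R_th/(R_th + R_L); requiring this ≤ 0.120 gives R_L ≥ R_th(1/0.120 − 1) = 120.0 × 7.333 = 880 Ω.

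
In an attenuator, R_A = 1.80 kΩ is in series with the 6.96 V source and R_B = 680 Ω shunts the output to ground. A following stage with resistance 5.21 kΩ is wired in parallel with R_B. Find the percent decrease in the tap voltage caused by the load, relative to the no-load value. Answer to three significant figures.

8.65 %

Unloaded V = 6.96 × 680/2480 = 1.9084 V.
Loaded: R_B‖R_L = 601.5 Ω, giving V = 6.96 × 601.5/2401 = 1.7432 V.
Drop = (1.9084 − 1.7432) / 1.9084 = 8.65 %.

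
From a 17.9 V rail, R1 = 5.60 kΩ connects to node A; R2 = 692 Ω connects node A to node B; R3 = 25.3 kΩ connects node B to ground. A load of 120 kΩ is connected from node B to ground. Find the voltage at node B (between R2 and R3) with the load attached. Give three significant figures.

At node B, R3 is in parallel with the load: R3‖R_L = 20890 Ω.
Below node A the resistance is R2 + (R3‖R_L) = 21590 Ω, so V_A = 17.9 × 21590/27190 = 14.21 V.
Then V_B = V_A × (R3‖R_L)/(R2 + R3‖R_L) = 14.21 × 20890/21590 = 13.8 V.

V ≈ 13.8 V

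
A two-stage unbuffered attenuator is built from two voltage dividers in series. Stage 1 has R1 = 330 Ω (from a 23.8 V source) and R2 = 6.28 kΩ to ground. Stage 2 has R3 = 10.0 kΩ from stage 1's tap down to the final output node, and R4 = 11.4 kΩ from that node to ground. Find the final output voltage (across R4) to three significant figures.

Stage 2 presents R3+R4 = 21400 Ω as a load on stage 1's tap.
Stage 1's lower leg becomes R2‖(R3+R4) = 4855 Ω, so V_mid = 23.8 × 4855/5185 = 22.29 V.
Stage 2 is itself unloaded: V_out = V_mid × R4/(R3+R4) = 22.29 × 11400/21400 = 11.9 V.

V_out ≈ 11.9 V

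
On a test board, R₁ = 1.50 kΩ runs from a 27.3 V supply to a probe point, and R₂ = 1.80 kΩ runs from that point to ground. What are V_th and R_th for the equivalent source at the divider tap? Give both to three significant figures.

V_th is the open-circuit tap voltage: 27.3 × 1.80/(1.50 + 1.80) = 14.9 V.
With the supply zeroed, R₁ and R₂ appear in parallel from the tap: R_th = R₁‖R₂ = (1.50 × 1.80)/3.300 = 818 Ω.

V_th = 14.9 V, R_th = 818 Ω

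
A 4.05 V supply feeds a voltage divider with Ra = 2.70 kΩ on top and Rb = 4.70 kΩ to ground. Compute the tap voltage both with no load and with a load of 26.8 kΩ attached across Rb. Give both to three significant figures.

Open-circuit: V = 4.05 × 4.70/(2.70 + 4.70) = 2.57 V.
With the load, Rb becomes Rb‖R_L = 3.999 kΩ, so V = 4.05 × 3.999/6.699 = 2.42 V.

Unloaded: 2.57 V; loaded: 2.42 V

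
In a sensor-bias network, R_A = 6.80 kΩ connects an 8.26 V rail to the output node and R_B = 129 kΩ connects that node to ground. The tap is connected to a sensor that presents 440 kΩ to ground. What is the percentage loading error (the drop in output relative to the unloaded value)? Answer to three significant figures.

The divider's output (Thévenin) resistance is R_A‖R_B = 6.459 kΩ.
Fractional drop under load = R_th/(R_th + R_L) = 6.459 / (6.459 + 440) = 0.01447.
So the output falls by 1.45 %.

1.45 %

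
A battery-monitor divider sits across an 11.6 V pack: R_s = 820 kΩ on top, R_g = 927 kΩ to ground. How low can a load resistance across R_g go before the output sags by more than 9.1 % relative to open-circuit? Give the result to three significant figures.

R_L(min) ≈ 4.35 MΩ

Output resistance R_th = R_s‖R_g = (820 × 927)/1747 = 435.1 kΩ.
The fractional drop is R_th/(R_th + R_L); requiring this ≤ 0.0910 gives R_L ≥ R_th(1/0.0910 − 1) = 435.1 × 9.989 = 4.35 MΩ.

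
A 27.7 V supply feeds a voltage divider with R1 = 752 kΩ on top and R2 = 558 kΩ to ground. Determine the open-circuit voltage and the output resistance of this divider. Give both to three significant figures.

V_th = 11.8 V, R_th = 320 kΩ

V_th is the open-circuit tap voltage: 27.7 × 558/(752 + 558) = 11.8 V.
With the supply zeroed, R1 and R2 appear in parallel from the tap: R_th = R1‖R2 = (752 × 558)/1310 = 320 kΩ.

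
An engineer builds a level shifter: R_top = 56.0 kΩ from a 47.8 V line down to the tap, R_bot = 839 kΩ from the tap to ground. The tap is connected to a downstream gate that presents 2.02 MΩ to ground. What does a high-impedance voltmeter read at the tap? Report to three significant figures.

The load sits in parallel with R_bot: R_bot‖R_L = (839 × 2020) / (839 + 2020) = 592.8 kΩ.
V_out = 47.8 × 592.8 / (56.0 + 592.8) = 47.8 × 592.8/648.8 = 43.7 V.

V_out ≈ 43.7 V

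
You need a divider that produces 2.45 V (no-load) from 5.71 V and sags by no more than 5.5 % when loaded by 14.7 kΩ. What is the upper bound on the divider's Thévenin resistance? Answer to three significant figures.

R_th ≤ 856 Ω

Loading drop = R_th/(R_th + R_L) ≤ 0.0550, so R_th ≤ R_L · ε/(1−ε) = 14.7 kΩ × 0.0550/0.9450 = 856 Ω.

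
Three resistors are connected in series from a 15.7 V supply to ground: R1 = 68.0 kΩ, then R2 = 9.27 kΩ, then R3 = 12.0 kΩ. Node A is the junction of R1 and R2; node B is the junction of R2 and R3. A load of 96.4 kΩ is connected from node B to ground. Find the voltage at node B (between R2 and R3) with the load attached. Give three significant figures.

At node B, R3 is in parallel with the load: R3‖R_L = 10.67 kΩ.
Below node A the resistance is R2 + (R3‖R_L) = 19.94 kΩ, so V_A = 15.7 × 19.94/87.94 = 3.560 V.
Then V_B = V_A × (R3‖R_L)/(R2 + R3‖R_L) = 3.560 × 10.67/19.94 = 1.91 V.

V ≈ 1.91 V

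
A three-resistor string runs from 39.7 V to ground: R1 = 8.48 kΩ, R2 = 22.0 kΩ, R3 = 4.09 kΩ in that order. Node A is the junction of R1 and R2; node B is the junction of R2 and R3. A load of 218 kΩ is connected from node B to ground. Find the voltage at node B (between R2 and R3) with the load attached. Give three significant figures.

V ≈ 4.62 V

At node B, R3 is in parallel with the load: R3‖R_L = 4.015 kΩ.
Below node A the resistance is R2 + (R3‖R_L) = 26.01 kΩ, so V_A = 39.7 × 26.01/34.49 = 29.94 V.
Then V_B = V_A × (R3‖R_L)/(R2 + R3‖R_L) = 29.94 × 4.015/26.01 = 4.62 V.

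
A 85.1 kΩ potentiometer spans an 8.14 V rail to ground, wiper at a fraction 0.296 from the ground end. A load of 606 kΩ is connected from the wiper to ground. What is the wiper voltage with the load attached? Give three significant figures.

V ≈ 2.34 V

The wiper splits the pot into (1−α)R = 59.91 kΩ above and αR = 25.19 kΩ below.
Lower section ‖ load = 24.18 kΩ.
V_wiper = 8.14 × 24.18/(59.91 + 24.18) = 2.34 V.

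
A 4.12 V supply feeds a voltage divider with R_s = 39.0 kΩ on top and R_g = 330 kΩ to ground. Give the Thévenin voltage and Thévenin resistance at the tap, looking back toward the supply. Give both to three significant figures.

V_th is the open-circuit tap voltage: 4.12 × 330/(39.0 + 330) = 3.68 V.
With the supply zeroed, R_s and R_g appear in parallel from the tap: R_th = R_s‖R_g = (39.0 × 330)/369.0 = 34.9 kΩ.

V_th = 3.68 V, R_th = 34.9 kΩ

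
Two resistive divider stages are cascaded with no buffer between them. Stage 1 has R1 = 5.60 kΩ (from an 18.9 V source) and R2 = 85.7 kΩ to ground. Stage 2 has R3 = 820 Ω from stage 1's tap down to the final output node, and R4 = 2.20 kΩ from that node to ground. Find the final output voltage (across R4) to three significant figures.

V_out ≈ 4.72 V

Stage 2 presents R3+R4 = 3020 Ω as a load on stage 1's tap.
Stage 1's lower leg becomes R2‖(R3+R4) = 2917 Ω, so V_mid = 18.9 × 2917/8517 = 6.473 V.
Stage 2 is itself unloaded: V_out = V_mid × R4/(R3+R4) = 6.473 × 2200/3020 = 4.72 V.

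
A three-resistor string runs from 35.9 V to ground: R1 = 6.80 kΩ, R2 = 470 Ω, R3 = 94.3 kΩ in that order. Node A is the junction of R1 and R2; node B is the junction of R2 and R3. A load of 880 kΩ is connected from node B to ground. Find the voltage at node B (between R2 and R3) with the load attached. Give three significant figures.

At node B, R3 is in parallel with the load: R3‖R_L = 85170 Ω.
Below node A the resistance is R2 + (R3‖R_L) = 85640 Ω, so V_A = 35.9 × 85640/92440 = 33.26 V.
Then V_B = V_A × (R3‖R_L)/(R2 + R3‖R_L) = 33.26 × 85170/85640 = 33.1 V.

V ≈ 33.1 V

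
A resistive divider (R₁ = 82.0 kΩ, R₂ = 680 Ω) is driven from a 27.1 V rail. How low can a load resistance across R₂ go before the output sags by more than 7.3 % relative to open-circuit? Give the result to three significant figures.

Output resistance R_th = R₁‖R₂ = (82000 × 680)/82680 = 674.4 Ω.
The fractional drop is R_th/(R_th + R_L); requiring this ≤ 0.0730 gives R_L ≥ R_th(1/0.0730 − 1) = 674.4 × 12.70 = 8.56 kΩ.

R_L(min) ≈ 8.56 kΩ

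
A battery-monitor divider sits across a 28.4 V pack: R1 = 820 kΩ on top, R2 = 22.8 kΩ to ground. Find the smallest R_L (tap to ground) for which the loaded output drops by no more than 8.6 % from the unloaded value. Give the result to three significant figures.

Output resistance R_th = R1‖R2 = (820 × 22.8)/842.8 = 22.18 kΩ.
The fractional drop is R_th/(R_th + R_L); requiring this ≤ 0.0860 gives R_L ≥ R_th(1/0.0860 − 1) = 22.18 × 10.63 = 236 kΩ.

R_L(min) ≈ 236 kΩ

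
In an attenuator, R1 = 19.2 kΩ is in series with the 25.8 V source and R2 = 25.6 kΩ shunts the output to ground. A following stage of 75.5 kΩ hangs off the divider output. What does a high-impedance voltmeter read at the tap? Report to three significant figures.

V_out ≈ 12.9 V

The load sits in parallel with R2: R2‖R_L = (25.6 × 75.5) / (25.6 + 75.5) = 19.12 kΩ.
V_out = 25.8 × 19.12 / (19.2 + 19.12) = 25.8 × 19.12/38.32 = 12.9 V.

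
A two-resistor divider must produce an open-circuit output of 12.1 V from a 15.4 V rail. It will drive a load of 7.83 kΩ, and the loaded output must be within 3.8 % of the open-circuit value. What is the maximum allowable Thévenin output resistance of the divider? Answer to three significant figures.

R_th ≤ 309 Ω

Loading drop = R_th/(R_th + R_L) ≤ 0.0380, so R_th ≤ R_L · ε/(1−ε) = 7.83 kΩ × 0.0380/0.9620 = 309 Ω.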